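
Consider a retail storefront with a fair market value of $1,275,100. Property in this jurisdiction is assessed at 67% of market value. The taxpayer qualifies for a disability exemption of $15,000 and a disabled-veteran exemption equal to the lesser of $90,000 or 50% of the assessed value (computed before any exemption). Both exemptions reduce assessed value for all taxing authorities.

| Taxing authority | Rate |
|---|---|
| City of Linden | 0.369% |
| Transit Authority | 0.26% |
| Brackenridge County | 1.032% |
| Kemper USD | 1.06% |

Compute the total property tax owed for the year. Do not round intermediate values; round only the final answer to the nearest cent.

Assessed value = $1,275,100 × 0.67 = $854,317
Disabled-veteran exemption = min($90,000, 50% × $854,317) = min($90,000, $427,158.5) = $90,000 (dollar cap binds)
Taxable value = $854,317 − $15,000 − $90,000 = $749,317
City of Linden: $749,317 × 0.00369 = $2,764.97973
Transit Authority: $749,317 × 0.0026 = $1,948.2242
Brackenridge County: $749,317 × 0.01032 = $7,732.95144
Kemper USD: $749,317 × 0.0106 = $7,942.7602
Total = $20,388.91557

$20,388.92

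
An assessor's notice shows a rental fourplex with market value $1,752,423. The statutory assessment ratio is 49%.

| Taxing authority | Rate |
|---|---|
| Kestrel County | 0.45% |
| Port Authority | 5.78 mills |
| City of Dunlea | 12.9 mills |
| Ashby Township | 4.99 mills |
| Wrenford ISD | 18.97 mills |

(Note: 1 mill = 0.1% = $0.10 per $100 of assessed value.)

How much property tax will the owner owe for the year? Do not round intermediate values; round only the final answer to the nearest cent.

Assessed value = $1,752,423 × 0.49 = $858,687.27
Kestrel County: $858,687.27 × 0.0045 = $3,864.092715
Port Authority: $858,687.27 × 0.00578 = $4,963.2124206
City of Dunlea: $858,687.27 × 0.0129 = $11,077.065783
Ashby Township: $858,687.27 × 0.00499 = $4,284.8494773
Wrenford ISD: $858,687.27 × 0.01897 = $16,289.2975119
Total = $40,478.5179078

$40,478.52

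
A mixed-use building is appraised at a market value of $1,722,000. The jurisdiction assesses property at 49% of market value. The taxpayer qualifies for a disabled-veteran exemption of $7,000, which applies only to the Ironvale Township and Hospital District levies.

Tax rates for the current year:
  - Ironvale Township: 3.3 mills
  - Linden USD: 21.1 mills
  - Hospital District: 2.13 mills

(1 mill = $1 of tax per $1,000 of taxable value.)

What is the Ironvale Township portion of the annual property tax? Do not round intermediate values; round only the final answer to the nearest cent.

Assessed value = $1,722,000 × 0.49 = $843,780
Ironvale Township taxable value = $843,780 − $7,000 = $836,780
Ironvale Township levy = $836,780 × 0.0033 = $2,761.374

$2,761.37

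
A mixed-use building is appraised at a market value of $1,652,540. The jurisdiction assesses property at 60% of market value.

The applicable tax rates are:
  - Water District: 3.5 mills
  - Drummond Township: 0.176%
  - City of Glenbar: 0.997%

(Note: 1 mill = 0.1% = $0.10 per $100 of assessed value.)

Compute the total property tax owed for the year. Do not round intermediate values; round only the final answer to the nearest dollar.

$15,101

Assessed value = $1,652,540 × 0.6 = $991,524
Water District: $991,524 × 0.0035 = $3,470.334
Drummond Township: $991,524 × 0.00176 = $1,745.08224
City of Glenbar: $991,524 × 0.00997 = $9,885.49428
Total = $15,100.91052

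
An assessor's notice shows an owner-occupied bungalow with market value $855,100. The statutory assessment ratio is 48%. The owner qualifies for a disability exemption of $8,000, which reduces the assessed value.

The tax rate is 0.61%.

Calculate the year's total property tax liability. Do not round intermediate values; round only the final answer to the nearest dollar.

Assessed value = $855,100 × 0.48 = $410,448
Taxable value = $410,448 − $8,000 = $402,448
Tax = $402,448 × 0.0061 = $2,454.9328

$2,455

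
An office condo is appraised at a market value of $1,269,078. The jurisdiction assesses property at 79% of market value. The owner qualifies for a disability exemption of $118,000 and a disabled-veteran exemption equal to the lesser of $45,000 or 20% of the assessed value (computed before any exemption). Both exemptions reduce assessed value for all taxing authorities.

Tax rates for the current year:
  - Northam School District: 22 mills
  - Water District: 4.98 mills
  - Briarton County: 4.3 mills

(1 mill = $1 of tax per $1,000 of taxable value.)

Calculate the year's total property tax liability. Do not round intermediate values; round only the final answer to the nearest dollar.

Assessed value = $1,269,078 × 0.79 = $1,002,571.62
Disabled-veteran exemption = min($45,000, 20% × $1,002,571.62) = min($45,000, $200,514.324) = $45,000 (dollar cap binds)
Taxable value = $1,002,571.62 − $118,000 − $45,000 = $839,571.62
Northam School District: $839,571.62 × 0.022 = $18,470.57564
Water District: $839,571.62 × 0.00498 = $4,181.0666676
Briarton County: $839,571.62 × 0.0043 = $3,610.157966
Total = $26,261.8002736

$26,262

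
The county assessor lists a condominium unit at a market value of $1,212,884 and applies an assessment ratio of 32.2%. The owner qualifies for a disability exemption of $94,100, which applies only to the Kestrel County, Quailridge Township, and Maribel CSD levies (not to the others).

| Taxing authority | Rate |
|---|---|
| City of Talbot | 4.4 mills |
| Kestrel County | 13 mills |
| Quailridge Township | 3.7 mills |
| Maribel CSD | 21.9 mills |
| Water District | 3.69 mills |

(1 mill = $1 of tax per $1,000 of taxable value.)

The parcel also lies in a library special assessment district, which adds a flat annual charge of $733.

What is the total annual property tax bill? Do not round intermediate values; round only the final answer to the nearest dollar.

$15,335

Assessed value = $1,212,884 × 0.322 = $390,548.648
City of Talbot: $390,548.648 × 0.0044 = $1,718.4140512
Kestrel County: ($390,548.648 − $94,100) × 0.013 = $296,448.648 × 0.013 = $3,853.832424
Quailridge Township: ($390,548.648 − $94,100) × 0.0037 = $296,448.648 × 0.0037 = $1,096.8599976
Maribel CSD: ($390,548.648 − $94,100) × 0.0219 = $296,448.648 × 0.0219 = $6,492.2253912
Water District: $390,548.648 × 0.00369 = $1,441.12451112
Levies subtotal = $14,602.45637512
Total = $14,602.45637512 + $733 = $15,335.45637512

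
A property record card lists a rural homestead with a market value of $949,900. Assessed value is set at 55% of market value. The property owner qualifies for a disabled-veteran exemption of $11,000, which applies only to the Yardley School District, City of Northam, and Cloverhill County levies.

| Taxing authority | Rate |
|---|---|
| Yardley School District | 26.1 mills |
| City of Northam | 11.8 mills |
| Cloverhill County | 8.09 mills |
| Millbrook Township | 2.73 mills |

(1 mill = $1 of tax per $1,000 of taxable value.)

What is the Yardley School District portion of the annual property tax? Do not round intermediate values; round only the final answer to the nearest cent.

Assessed value = $949,900 × 0.55 = $522,445
Yardley School District taxable value = $522,445 − $11,000 = $511,445
Yardley School District levy = $511,445 × 0.0261 = $13,348.7145

$13,348.71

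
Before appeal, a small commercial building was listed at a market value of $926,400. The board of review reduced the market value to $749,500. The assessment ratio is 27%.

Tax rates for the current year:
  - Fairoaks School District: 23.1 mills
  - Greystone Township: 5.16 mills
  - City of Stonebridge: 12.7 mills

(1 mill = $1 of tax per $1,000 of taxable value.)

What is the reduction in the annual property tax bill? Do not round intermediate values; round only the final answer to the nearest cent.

Old assessed value = $926,400 × 0.27 = $250,128
New assessed value = $749,500 × 0.27 = $202,365
Combined rate = 0.0231 + 0.00516 + 0.0127 = 0.04096
Old tax = $250,128 × 0.04096 = $10,245.24288
New tax = $202,365 × 0.04096 = $8,288.8704
Reduction = $10,245.24288 − $8,288.8704 = $1,956.37248

$1,956.37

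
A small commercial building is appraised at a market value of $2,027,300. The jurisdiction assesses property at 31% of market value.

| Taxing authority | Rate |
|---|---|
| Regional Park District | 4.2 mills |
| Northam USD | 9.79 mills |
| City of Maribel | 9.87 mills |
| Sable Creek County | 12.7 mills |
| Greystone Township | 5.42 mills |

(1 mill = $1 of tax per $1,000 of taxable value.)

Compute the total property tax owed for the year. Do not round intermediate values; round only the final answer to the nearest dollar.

Assessed value = $2,027,300 × 0.31 = $628,463
Regional Park District: $628,463 × 0.0042 = $2,639.5446
Northam USD: $628,463 × 0.00979 = $6,152.65277
City of Maribel: $628,463 × 0.00987 = $6,202.92981
Sable Creek County: $628,463 × 0.0127 = $7,981.4801
Greystone Township: $628,463 × 0.00542 = $3,406.26946
Total = $2,639.5446 + $6,152.65277 + $6,202.92981 + $7,981.4801 + $3,406.26946 = $26,382.87674

$26,383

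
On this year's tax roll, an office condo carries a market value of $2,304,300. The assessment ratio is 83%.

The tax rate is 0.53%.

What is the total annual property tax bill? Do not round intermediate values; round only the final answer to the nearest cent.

$10,136.62

Assessed value = $2,304,300 × 0.83 = $1,912,569
Tax = $1,912,569 × 0.0053 = $10,136.6157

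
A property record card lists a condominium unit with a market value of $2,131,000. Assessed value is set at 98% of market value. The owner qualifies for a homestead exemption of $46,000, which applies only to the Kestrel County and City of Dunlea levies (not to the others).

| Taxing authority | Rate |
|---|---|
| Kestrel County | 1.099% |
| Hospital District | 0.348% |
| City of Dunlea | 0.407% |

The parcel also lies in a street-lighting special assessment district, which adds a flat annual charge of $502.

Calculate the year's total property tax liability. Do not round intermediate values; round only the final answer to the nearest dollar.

Assessed value = $2,131,000 × 0.98 = $2,088,380
Kestrel County: ($2,088,380 − $46,000) × 0.01099 = $2,042,380 × 0.01099 = $22,445.7562
Hospital District: $2,088,380 × 0.00348 = $7,267.5624
City of Dunlea: ($2,088,380 − $46,000) × 0.00407 = $2,042,380 × 0.00407 = $8,312.4866
Levies subtotal = $38,025.8052
Total = $38,025.8052 + $502 = $38,527.8052

$38,528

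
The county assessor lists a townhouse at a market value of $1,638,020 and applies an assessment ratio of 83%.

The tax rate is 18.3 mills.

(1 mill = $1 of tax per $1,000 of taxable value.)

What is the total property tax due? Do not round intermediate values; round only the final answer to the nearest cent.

Assessed value = $1,638,020 × 0.83 = $1,359,556.6
Tax = $1,359,556.6 × 0.0183 = $24,879.88578

$24,879.89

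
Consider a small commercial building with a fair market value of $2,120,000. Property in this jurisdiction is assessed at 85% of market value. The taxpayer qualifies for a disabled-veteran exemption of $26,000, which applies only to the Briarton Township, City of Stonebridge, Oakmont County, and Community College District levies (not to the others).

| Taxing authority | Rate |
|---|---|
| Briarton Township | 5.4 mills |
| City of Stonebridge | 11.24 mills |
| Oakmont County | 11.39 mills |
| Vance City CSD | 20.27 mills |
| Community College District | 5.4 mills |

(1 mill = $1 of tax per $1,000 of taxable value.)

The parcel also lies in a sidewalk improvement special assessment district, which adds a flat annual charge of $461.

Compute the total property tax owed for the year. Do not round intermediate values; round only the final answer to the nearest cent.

Assessed value = $2,120,000 × 0.85 = $1,802,000
Briarton Township: ($1,802,000 − $26,000) × 0.0054 = $1,776,000 × 0.0054 = $9,590.4
City of Stonebridge: ($1,802,000 − $26,000) × 0.01124 = $1,776,000 × 0.01124 = $19,962.24
Oakmont County: ($1,802,000 − $26,000) × 0.01139 = $1,776,000 × 0.01139 = $20,228.64
Vance City CSD: $1,802,000 × 0.02027 = $36,526.54
Community College District: ($1,802,000 − $26,000) × 0.0054 = $1,776,000 × 0.0054 = $9,590.4
Levies subtotal = $95,898.22
Total = $95,898.22 + $461 = $96,359.22

$96,359.22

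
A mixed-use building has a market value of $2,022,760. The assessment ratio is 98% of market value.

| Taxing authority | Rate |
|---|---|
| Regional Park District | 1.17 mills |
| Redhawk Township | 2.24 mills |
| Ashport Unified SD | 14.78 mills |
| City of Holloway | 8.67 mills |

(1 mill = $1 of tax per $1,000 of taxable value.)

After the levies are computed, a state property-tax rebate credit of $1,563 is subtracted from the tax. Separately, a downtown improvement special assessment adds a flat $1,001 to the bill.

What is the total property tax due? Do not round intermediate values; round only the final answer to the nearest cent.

Assessed value = $2,022,760 × 0.98 = $1,982,304.8
Regional Park District: $1,982,304.8 × 0.00117 = $2,319.296616
Redhawk Township: $1,982,304.8 × 0.00224 = $4,440.362752
Ashport Unified SD: $1,982,304.8 × 0.01478 = $29,298.464944
City of Holloway: $1,982,304.8 × 0.00867 = $17,186.582616
Levies subtotal = $53,244.706928
After credit = $53,244.706928 − $1,563 = $51,681.706928
Total = $51,681.706928 + $1,001 = $52,682.706928

$52,682.71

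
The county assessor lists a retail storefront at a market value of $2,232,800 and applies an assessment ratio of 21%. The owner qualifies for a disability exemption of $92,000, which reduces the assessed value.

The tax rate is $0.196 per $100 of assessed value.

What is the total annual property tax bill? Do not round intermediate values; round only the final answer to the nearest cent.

$738.70

Assessed value = $2,232,800 × 0.21 = $468,888
Taxable value = $468,888 − $92,000 = $376,888
Tax = $376,888 × 0.00196 = $738.70048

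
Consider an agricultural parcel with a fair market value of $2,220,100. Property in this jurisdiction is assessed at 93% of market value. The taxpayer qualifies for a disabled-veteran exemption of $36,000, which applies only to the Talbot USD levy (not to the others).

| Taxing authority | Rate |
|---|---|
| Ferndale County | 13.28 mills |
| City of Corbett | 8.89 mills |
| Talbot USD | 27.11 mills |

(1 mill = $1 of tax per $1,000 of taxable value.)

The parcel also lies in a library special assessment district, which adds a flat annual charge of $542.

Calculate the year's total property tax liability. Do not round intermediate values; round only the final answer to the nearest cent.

Assessed value = $2,220,100 × 0.93 = $2,064,693
Ferndale County: $2,064,693 × 0.01328 = $27,419.12304
City of Corbett: $2,064,693 × 0.00889 = $18,355.12077
Talbot USD: ($2,064,693 − $36,000) × 0.02711 = $2,028,693 × 0.02711 = $54,997.86723
Levies subtotal = $100,772.11104
Total = $100,772.11104 + $542 = $101,314.11104

$101,314.11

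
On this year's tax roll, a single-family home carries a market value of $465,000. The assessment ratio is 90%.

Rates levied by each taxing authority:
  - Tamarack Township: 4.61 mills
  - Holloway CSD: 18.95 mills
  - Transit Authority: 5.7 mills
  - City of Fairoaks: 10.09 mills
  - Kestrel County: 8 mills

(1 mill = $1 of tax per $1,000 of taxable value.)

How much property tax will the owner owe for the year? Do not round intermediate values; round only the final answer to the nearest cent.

Assessed value = $465,000 × 0.9 = $418,500
Tamarack Township: $418,500 × 0.00461 = $1,929.285
Holloway CSD: $418,500 × 0.01895 = $7,930.575
Transit Authority: $418,500 × 0.0057 = $2,385.45
City of Fairoaks: $418,500 × 0.01009 = $4,222.665
Kestrel County: $418,500 × 0.008 = $3,348
Total = $1,929.285 + $7,930.575 + $2,385.45 + $4,222.665 + $3,348 = $19,815.975

$19,815.98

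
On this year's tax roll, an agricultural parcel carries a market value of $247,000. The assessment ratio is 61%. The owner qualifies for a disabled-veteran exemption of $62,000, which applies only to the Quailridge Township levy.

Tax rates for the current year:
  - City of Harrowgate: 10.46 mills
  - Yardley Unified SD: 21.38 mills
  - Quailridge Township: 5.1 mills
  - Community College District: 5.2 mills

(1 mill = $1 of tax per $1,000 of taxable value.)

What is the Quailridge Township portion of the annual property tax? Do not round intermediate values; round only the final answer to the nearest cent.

$452.22

Assessed value = $247,000 × 0.61 = $150,670
Quailridge Township taxable value = $150,670 − $62,000 = $88,670
Quailridge Township levy = $88,670 × 0.0051 = $452.217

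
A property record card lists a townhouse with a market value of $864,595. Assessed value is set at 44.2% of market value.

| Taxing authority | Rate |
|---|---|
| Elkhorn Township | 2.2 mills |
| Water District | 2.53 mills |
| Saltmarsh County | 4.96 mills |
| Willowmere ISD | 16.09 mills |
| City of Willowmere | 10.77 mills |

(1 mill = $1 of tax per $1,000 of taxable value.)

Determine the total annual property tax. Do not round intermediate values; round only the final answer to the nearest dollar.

$13,968

Assessed value = $864,595 × 0.442 = $382,150.99
Elkhorn Township: $382,150.99 × 0.0022 = $840.732178
Water District: $382,150.99 × 0.00253 = $966.8420047
Saltmarsh County: $382,150.99 × 0.00496 = $1,895.4689104
Willowmere ISD: $382,150.99 × 0.01609 = $6,148.8094291
City of Willowmere: $382,150.99 × 0.01077 = $4,115.7661623
Total = $840.732178 + $966.8420047 + $1,895.4689104 + $6,148.8094291 + $4,115.7661623 = $13,967.6186845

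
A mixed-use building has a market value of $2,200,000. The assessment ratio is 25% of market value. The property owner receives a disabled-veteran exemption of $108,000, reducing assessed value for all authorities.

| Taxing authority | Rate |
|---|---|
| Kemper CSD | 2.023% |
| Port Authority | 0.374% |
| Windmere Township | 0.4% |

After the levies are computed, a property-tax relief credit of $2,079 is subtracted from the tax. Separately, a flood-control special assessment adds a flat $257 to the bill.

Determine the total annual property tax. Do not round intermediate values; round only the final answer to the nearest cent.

Assessed value = $2,200,000 × 0.25 = $550,000
Taxable value = $550,000 − $108,000 = $442,000
Kemper CSD: $442,000 × 0.02023 = $8,941.66
Port Authority: $442,000 × 0.00374 = $1,653.08
Windmere Township: $442,000 × 0.004 = $1,768
Levies subtotal = $12,362.74
After credit = $12,362.74 − $2,079 = $10,283.74
Total = $10,283.74 + $257 = $10,540.74

$10,540.74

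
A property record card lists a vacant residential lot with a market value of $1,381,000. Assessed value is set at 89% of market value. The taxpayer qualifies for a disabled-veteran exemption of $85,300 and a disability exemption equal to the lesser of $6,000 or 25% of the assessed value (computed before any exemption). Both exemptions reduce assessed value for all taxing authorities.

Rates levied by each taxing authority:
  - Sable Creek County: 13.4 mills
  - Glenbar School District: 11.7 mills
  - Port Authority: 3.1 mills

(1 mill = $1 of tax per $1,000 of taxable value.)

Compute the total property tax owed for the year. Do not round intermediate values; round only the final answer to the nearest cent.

Assessed value = $1,381,000 × 0.89 = $1,229,090
Disability exemption = min($6,000, 25% × $1,229,090) = min($6,000, $307,272.5) = $6,000 (dollar cap binds)
Taxable value = $1,229,090 − $85,300 − $6,000 = $1,137,790
Sable Creek County: $1,137,790 × 0.0134 = $15,246.386
Glenbar School District: $1,137,790 × 0.0117 = $13,312.143
Port Authority: $1,137,790 × 0.0031 = $3,527.149
Total = $32,085.678

$32,085.68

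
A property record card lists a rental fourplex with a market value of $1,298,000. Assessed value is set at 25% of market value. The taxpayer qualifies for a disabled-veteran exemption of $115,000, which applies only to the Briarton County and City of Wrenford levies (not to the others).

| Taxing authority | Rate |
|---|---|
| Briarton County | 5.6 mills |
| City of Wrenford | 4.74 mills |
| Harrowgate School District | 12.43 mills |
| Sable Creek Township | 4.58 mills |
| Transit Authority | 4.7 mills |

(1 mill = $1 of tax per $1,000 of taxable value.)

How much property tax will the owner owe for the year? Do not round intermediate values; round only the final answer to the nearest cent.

$9,211.13

Assessed value = $1,298,000 × 0.25 = $324,500
Briarton County: ($324,500 − $115,000) × 0.0056 = $209,500 × 0.0056 = $1,173.2
City of Wrenford: ($324,500 − $115,000) × 0.00474 = $209,500 × 0.00474 = $993.03
Harrowgate School District: $324,500 × 0.01243 = $4,033.535
Sable Creek Township: $324,500 × 0.00458 = $1,486.21
Transit Authority: $324,500 × 0.0047 = $1,525.15
Total = $9,211.125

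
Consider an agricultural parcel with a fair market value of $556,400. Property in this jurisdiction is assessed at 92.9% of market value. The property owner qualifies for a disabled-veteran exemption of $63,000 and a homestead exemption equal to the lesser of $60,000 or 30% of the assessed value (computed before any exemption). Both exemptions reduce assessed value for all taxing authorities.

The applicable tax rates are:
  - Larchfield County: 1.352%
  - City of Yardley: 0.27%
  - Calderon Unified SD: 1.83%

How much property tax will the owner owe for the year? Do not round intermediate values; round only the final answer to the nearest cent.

$13,597.28

Assessed value = $556,400 × 0.929 = $516,895.6
Homestead exemption = min($60,000, 30% × $516,895.6) = min($60,000, $155,068.68) = $60,000 (dollar cap binds)
Taxable value = $516,895.6 − $63,000 − $60,000 = $393,895.6
Larchfield County: $393,895.6 × 0.01352 = $5,325.468512
City of Yardley: $393,895.6 × 0.0027 = $1,063.51812
Calderon Unified SD: $393,895.6 × 0.0183 = $7,208.28948
Total = $13,597.276112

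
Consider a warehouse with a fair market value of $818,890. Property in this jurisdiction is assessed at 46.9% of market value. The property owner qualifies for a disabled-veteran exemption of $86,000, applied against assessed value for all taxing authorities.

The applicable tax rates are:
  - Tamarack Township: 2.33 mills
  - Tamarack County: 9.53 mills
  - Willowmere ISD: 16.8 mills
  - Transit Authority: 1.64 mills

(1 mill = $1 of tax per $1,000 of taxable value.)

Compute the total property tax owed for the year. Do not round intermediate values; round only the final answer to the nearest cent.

$9,031.20

Assessed value = $818,890 × 0.469 = $384,059.41
Taxable value = $384,059.41 − $86,000 = $298,059.41
Tamarack Township: $298,059.41 × 0.00233 = $694.4784253
Tamarack County: $298,059.41 × 0.00953 = $2,840.5061773
Willowmere ISD: $298,059.41 × 0.0168 = $5,007.398088
Transit Authority: $298,059.41 × 0.00164 = $488.8174324
Total = $694.4784253 + $2,840.5061773 + $5,007.398088 + $488.8174324 = $9,031.200123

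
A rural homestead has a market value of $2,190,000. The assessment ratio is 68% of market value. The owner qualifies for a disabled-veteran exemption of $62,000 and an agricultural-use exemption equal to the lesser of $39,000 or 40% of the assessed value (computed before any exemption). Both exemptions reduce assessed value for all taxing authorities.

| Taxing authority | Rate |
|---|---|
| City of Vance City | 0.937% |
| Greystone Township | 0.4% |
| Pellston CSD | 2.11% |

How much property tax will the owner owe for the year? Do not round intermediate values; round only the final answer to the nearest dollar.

$47,851

Assessed value = $2,190,000 × 0.68 = $1,489,200
Agricultural-use exemption = min($39,000, 40% × $1,489,200) = min($39,000, $595,680) = $39,000 (dollar cap binds)
Taxable value = $1,489,200 − $62,000 − $39,000 = $1,388,200
City of Vance City: $1,388,200 × 0.00937 = $13,007.434
Greystone Township: $1,388,200 × 0.004 = $5,552.8
Pellston CSD: $1,388,200 × 0.0211 = $29,291.02
Total = $47,851.254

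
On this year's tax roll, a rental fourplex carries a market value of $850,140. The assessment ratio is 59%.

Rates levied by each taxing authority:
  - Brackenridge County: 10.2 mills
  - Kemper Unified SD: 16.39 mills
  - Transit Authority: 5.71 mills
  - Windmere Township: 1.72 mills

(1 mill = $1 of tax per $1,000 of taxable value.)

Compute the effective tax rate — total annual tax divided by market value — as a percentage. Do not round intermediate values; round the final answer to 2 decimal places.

2.01%

Assessed value = $850,140 × 0.59 = $501,582.6
Brackenridge County: $501,582.6 × 0.0102 = $5,116.14252
Kemper Unified SD: $501,582.6 × 0.01639 = $8,220.938814
Transit Authority: $501,582.6 × 0.00571 = $2,864.036646
Windmere Township: $501,582.6 × 0.00172 = $862.722072
Total tax = $17,063.840052
Effective rate = $17,063.840052 ÷ $850,140 = 2.01% of market value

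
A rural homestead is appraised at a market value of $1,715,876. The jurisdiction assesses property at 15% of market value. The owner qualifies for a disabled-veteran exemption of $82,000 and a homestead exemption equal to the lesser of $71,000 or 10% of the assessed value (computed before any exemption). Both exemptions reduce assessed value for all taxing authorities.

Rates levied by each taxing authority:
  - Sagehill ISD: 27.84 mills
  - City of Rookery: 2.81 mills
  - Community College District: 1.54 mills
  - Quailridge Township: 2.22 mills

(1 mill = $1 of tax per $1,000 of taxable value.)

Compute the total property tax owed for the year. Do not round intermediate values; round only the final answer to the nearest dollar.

Assessed value = $1,715,876 × 0.15 = $257,381.4
Homestead exemption = min($71,000, 10% × $257,381.4) = min($71,000, $25,738.14) = $25,738.14 (percentage binds)
Taxable value = $257,381.4 − $82,000 − $25,738.14 = $149,643.26
Sagehill ISD: $149,643.26 × 0.02784 = $4,166.0683584
City of Rookery: $149,643.26 × 0.00281 = $420.4975606
Community College District: $149,643.26 × 0.00154 = $230.4506204
Quailridge Township: $149,643.26 × 0.00222 = $332.2080372
Total = $5,149.2245766

$5,149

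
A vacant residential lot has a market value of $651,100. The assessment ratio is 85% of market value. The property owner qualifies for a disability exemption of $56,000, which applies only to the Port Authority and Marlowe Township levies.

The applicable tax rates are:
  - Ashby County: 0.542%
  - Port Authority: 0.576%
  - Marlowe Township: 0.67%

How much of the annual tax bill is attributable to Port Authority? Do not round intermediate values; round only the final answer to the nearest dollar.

$2,865

Assessed value = $651,100 × 0.85 = $553,435
Port Authority taxable value = $553,435 − $56,000 = $497,435
Port Authority levy = $497,435 × 0.00576 = $2,865.2256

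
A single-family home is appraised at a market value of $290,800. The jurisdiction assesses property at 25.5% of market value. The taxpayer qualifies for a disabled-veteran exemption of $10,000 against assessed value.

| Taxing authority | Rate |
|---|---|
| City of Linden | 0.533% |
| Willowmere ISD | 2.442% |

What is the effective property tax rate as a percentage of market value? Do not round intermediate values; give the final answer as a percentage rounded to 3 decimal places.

0.656%

Assessed value = $290,800 × 0.255 = $74,154
Taxable value = $74,154 − $10,000 = $64,154
City of Linden: $64,154 × 0.00533 = $341.94082
Willowmere ISD: $64,154 × 0.02442 = $1,566.64068
Total tax = $1,908.5815
Effective rate = $1,908.5815 ÷ $290,800 = 0.656% of market value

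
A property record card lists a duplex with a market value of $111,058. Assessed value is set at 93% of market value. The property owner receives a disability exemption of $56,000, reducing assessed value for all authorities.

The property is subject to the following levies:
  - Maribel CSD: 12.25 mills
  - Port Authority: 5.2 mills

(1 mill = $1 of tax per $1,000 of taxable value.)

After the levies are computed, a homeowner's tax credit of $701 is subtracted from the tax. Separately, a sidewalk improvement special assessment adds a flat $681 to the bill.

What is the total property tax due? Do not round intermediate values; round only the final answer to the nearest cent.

Assessed value = $111,058 × 0.93 = $103,283.94
Taxable value = $103,283.94 − $56,000 = $47,283.94
Maribel CSD: $47,283.94 × 0.01225 = $579.228265
Port Authority: $47,283.94 × 0.0052 = $245.876488
Levies subtotal = $825.104753
After credit = $825.104753 − $701 = $124.104753
Total = $124.104753 + $681 = $805.104753

$805.10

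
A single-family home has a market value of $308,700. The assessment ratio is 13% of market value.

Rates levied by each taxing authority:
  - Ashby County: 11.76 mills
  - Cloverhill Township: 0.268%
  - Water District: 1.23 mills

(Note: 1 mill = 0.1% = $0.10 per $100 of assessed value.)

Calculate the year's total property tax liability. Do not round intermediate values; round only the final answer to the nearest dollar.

$629

Assessed value = $308,700 × 0.13 = $40,131
Ashby County: $40,131 × 0.01176 = $471.94056
Cloverhill Township: $40,131 × 0.00268 = $107.55108
Water District: $40,131 × 0.00123 = $49.36113
Total = $628.85277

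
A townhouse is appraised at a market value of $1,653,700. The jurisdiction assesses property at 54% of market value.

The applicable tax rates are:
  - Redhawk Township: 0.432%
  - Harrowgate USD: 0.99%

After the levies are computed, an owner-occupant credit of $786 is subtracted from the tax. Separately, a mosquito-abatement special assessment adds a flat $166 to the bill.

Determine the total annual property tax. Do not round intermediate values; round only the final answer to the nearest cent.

$12,078.43

Assessed value = $1,653,700 × 0.54 = $892,998
Redhawk Township: $892,998 × 0.00432 = $3,857.75136
Harrowgate USD: $892,998 × 0.0099 = $8,840.6802
Levies subtotal = $12,698.43156
After credit = $12,698.43156 − $786 = $11,912.43156
Total = $11,912.43156 + $166 = $12,078.43156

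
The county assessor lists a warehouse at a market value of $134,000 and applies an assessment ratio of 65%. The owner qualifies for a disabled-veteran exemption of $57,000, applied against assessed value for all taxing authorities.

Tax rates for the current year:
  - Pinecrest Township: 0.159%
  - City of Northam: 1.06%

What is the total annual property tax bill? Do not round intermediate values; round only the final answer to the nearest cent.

$366.92

Assessed value = $134,000 × 0.65 = $87,100
Taxable value = $87,100 − $57,000 = $30,100
Pinecrest Township: $30,100 × 0.00159 = $47.859
City of Northam: $30,100 × 0.0106 = $319.06
Total = $47.859 + $319.06 = $366.919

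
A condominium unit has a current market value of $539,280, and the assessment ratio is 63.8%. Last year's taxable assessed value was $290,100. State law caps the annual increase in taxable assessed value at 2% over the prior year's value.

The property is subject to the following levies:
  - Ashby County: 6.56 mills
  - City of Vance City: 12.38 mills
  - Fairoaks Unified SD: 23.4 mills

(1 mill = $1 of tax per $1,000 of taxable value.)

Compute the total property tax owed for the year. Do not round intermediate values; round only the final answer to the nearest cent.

Uncapped assessed value = $539,280 × 0.638 = $344,060.64
Cap limit = $290,100 × 1.02 = $295,902
Taxable assessed value = min($344,060.64, $295,902) = $295,902 (cap binds)
Ashby County: $295,902 × 0.00656 = $1,941.11712
City of Vance City: $295,902 × 0.01238 = $3,663.26676
Fairoaks Unified SD: $295,902 × 0.0234 = $6,924.1068
Total = $12,528.49068

$12,528.49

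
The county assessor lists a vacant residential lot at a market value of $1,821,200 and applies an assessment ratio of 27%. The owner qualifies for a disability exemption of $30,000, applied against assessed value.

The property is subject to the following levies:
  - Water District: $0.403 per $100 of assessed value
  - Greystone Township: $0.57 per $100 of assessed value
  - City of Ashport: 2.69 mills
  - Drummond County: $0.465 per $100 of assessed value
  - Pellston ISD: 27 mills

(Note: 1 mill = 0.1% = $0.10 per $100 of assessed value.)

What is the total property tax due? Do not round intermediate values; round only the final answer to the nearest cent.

Assessed value = $1,821,200 × 0.27 = $491,724
Taxable value = $491,724 − $30,000 = $461,724
Water District: $461,724 × 0.00403 = $1,860.74772
Greystone Township: $461,724 × 0.0057 = $2,631.8268
City of Ashport: $461,724 × 0.00269 = $1,242.03756
Drummond County: $461,724 × 0.00465 = $2,147.0166
Pellston ISD: $461,724 × 0.027 = $12,466.548
Total = $20,348.17668

$20,348.18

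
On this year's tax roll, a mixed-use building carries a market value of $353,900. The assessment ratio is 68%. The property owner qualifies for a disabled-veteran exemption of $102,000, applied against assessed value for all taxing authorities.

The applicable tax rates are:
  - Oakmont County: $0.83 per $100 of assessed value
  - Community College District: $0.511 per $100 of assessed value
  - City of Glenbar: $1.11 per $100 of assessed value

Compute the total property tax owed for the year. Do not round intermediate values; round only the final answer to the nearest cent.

$3,398.36

Assessed value = $353,900 × 0.68 = $240,652
Taxable value = $240,652 − $102,000 = $138,652
Oakmont County: $138,652 × 0.0083 = $1,150.8116
Community College District: $138,652 × 0.00511 = $708.51172
City of Glenbar: $138,652 × 0.0111 = $1,539.0372
Total = $1,150.8116 + $708.51172 + $1,539.0372 = $3,398.36052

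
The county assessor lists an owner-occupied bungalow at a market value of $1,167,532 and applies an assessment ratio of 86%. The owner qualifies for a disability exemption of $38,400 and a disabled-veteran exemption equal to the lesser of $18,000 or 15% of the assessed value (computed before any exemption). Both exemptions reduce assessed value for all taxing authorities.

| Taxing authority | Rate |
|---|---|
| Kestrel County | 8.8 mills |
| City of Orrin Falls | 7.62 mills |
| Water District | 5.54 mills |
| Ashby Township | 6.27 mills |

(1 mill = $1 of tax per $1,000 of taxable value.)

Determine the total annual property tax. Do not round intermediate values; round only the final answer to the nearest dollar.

Assessed value = $1,167,532 × 0.86 = $1,004,077.52
Disabled-veteran exemption = min($18,000, 15% × $1,004,077.52) = min($18,000, $150,611.628) = $18,000 (dollar cap binds)
Taxable value = $1,004,077.52 − $38,400 − $18,000 = $947,677.52
Kestrel County: $947,677.52 × 0.0088 = $8,339.562176
City of Orrin Falls: $947,677.52 × 0.00762 = $7,221.3027024
Water District: $947,677.52 × 0.00554 = $5,250.1334608
Ashby Township: $947,677.52 × 0.00627 = $5,941.9380504
Total = $26,752.9363896

$26,753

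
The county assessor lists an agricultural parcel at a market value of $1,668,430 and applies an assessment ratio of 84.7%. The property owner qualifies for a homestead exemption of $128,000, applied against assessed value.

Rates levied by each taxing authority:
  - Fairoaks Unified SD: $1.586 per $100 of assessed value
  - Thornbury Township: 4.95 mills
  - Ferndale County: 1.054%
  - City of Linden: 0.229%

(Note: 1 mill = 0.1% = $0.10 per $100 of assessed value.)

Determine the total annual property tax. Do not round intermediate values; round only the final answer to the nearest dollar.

Assessed value = $1,668,430 × 0.847 = $1,413,160.21
Taxable value = $1,413,160.21 − $128,000 = $1,285,160.21
Fairoaks Unified SD: $1,285,160.21 × 0.01586 = $20,382.6409306
Thornbury Township: $1,285,160.21 × 0.00495 = $6,361.5430395
Ferndale County: $1,285,160.21 × 0.01054 = $13,545.5886134
City of Linden: $1,285,160.21 × 0.00229 = $2,943.0168809
Total = $43,232.7894644

$43,233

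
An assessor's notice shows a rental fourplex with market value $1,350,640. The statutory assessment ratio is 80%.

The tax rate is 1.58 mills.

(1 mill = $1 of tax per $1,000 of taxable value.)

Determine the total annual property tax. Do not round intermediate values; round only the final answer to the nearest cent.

Assessed value = $1,350,640 × 0.8 = $1,080,512
Tax = $1,080,512 × 0.00158 = $1,707.20896

$1,707.21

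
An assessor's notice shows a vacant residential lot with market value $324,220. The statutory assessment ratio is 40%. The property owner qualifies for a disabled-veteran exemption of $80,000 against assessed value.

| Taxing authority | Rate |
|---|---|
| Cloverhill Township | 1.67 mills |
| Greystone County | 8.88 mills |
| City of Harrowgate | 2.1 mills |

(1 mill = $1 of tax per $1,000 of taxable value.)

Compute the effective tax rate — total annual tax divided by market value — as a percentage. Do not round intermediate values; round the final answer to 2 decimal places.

0.19%

Assessed value = $324,220 × 0.4 = $129,688
Taxable value = $129,688 − $80,000 = $49,688
Cloverhill Township: $49,688 × 0.00167 = $82.97896
Greystone County: $49,688 × 0.00888 = $441.22944
City of Harrowgate: $49,688 × 0.0021 = $104.3448
Total tax = $628.5532
Effective rate = $628.5532 ÷ $324,220 = 0.19% of market value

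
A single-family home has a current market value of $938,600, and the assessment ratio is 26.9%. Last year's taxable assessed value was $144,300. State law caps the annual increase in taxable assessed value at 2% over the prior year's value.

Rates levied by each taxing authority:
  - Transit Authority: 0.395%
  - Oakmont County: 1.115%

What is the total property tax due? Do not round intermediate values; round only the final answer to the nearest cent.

Uncapped assessed value = $938,600 × 0.269 = $252,483.4
Cap limit = $144,300 × 1.02 = $147,186
Taxable assessed value = min($252,483.4, $147,186) = $147,186 (cap binds)
Transit Authority: $147,186 × 0.00395 = $581.3847
Oakmont County: $147,186 × 0.01115 = $1,641.1239
Total = $2,222.5086

$2,222.51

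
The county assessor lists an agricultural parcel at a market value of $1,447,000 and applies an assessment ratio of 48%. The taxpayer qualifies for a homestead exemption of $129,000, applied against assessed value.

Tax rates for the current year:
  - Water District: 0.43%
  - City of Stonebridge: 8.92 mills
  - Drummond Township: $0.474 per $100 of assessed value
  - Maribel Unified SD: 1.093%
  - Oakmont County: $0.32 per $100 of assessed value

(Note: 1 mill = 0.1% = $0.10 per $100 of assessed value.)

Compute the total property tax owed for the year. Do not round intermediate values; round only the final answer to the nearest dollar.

$18,149

Assessed value = $1,447,000 × 0.48 = $694,560
Taxable value = $694,560 − $129,000 = $565,560
Water District: $565,560 × 0.0043 = $2,431.908
City of Stonebridge: $565,560 × 0.00892 = $5,044.7952
Drummond Township: $565,560 × 0.00474 = $2,680.7544
Maribel Unified SD: $565,560 × 0.01093 = $6,181.5708
Oakmont County: $565,560 × 0.0032 = $1,809.792
Total = $18,148.8204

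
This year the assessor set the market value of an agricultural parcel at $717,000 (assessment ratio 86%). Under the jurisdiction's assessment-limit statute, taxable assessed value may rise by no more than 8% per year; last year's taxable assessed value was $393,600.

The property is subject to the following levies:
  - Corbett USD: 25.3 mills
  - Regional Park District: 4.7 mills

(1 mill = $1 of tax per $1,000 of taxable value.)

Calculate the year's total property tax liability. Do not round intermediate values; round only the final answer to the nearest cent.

Uncapped assessed value = $717,000 × 0.86 = $616,620
Cap limit = $393,600 × 1.08 = $425,088
Taxable assessed value = min($616,620, $425,088) = $425,088 (cap binds)
Corbett USD: $425,088 × 0.0253 = $10,754.7264
Regional Park District: $425,088 × 0.0047 = $1,997.9136
Total = $12,752.64

$12,752.64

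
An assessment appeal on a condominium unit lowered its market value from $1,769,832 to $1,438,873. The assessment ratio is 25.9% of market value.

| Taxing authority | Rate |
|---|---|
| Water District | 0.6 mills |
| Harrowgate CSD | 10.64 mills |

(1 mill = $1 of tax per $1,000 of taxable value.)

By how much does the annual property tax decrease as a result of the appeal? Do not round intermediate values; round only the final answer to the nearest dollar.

Old assessed value = $1,769,832 × 0.259 = $458,386.488
New assessed value = $1,438,873 × 0.259 = $372,668.107
Combined rate = 0.0006 + 0.01064 = 0.01124
Old tax = $458,386.488 × 0.01124 = $5,152.26412512
New tax = $372,668.107 × 0.01124 = $4,188.78952268
Reduction = $5,152.26412512 − $4,188.78952268 = $963.47460244

$963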